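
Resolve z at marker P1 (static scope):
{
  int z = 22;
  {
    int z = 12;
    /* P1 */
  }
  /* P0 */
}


z declared in the same block as P1
z = 12


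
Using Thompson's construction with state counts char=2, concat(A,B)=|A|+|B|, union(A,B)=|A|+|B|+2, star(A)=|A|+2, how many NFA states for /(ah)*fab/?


Syntax tree has 5 char leaf(s), 0 union(s), 1 star(s)
chars contribute 5×2 = 10; each union adds +2; each star adds +2
Total: 10 + 0 + 2 = 12 states


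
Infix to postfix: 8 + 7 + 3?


Left to right (same or higher precedence on left)
Postfix: 8 7 + 3 +


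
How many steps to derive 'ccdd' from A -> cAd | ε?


Derivation: A => cAd => ccAdd => ccdd
Steps: 3


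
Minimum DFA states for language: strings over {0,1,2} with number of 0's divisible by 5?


Track (count of 0) mod 5: states 0..4, accept at 0
Minimal DFA: 5 states


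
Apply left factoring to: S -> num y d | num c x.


Common prefix: 'num'
Factored: S -> num S', S' -> y d | c x


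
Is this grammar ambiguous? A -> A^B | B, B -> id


precedence layered via separate nonterminal B: deterministic
Unambiguous


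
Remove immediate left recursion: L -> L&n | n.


Left-recursive alternatives: L&n; non-recursive: n
Introduce L': L -> nL', L' -> &nL' | ε


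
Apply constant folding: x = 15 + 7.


15 + 7 = 22 at compile time
Optimized: x = 22


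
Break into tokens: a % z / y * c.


Scan left to right, longest-match per lexeme
Tokens: ID(a), OP(%), ID(z), OP(/), ID(y), OP(*), ID(c)


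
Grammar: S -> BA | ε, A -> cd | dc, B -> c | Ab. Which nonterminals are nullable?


A nonterminal is nullable iff some alternative derives ε (directly, or every symbol in it is nullable)
Nullable: {S}


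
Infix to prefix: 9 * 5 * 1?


left-to-right (same/higher precedence on left): tree is (* (* 9 5) 1)
Prefix: * * 9 5 1


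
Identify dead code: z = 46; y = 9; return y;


z is assigned but never read
Dead: 'z = 46'


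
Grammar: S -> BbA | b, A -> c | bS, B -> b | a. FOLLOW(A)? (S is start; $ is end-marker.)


$ ∈ FOLLOW(S). For each A -> αBβ: add FIRST(β)\{ε} to FOLLOW(B); if β nullable, add FOLLOW(A).
FOLLOW(A) = {$}


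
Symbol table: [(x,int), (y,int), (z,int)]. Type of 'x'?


Lookup 'x' → type int


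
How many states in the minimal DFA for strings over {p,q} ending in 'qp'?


Track the longest suffix of input matching a prefix of 'qp': 3 classes (prefixes of length 0..2)
Minimal DFA: 3 states


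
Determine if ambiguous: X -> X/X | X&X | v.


'v/v&v' has two parse trees (no precedence encoded between / and &)
Ambiguous


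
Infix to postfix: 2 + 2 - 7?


Left to right (same or higher precedence on left)
Postfix: 2 2 + 7 -


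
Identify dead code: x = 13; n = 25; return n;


x is assigned but never read
Dead: 'x = 13'


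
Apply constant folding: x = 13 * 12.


13 * 12 = 156 at compile time
Optimized: x = 156


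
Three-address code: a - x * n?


Break into single-operator statements:
t1 = x * n
t2 = a - t1


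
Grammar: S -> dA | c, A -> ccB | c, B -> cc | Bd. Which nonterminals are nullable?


A nonterminal is nullable iff some alternative derives ε (directly, or every symbol in it is nullable)
Nullable: {}


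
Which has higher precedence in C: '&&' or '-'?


'-' is additive (level 9); '&&' is logical AND (level 2)
Higher level binds tighter
'-' has higher precedence than '&&'


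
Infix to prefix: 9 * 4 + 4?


left-to-right (same/higher precedence on left): tree is (+ (* 9 4) 4)
Prefix: + * 9 4 4


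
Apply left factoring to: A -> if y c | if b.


Common prefix: 'if'
Factored: A -> if A', A' -> y c | b


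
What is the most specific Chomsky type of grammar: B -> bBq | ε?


Single nonterminal LHS, but b^n q^n is not regular
Classification: Type 2 (Context-Free)


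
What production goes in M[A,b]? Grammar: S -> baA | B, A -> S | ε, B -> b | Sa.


For [A, b]: 'b' ∈ FIRST(S)
Entry: A -> S


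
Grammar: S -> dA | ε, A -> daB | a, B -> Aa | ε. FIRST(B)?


Per alternative of B: FIRST(Aa) = {a, d}; FIRST(ε) = {ε}
FIRST(B) = {a, d, ε}


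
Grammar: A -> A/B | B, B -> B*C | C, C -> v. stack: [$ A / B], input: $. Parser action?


handle 'A/B' on top; lookahead ∈ FOLLOW(A) = {/, $}
Action: reduce (A -> A/B)


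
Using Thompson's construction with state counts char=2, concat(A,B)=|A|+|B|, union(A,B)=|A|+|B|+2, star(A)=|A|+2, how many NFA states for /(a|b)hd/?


Syntax tree has 4 char leaf(s), 1 union(s), 0 star(s)
chars contribute 4×2 = 8; each union adds +2; each star adds +2
Total: 8 + 2 + 0 = 10 states


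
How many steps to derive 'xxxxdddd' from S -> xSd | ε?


Derivation: S => xSd => xxSdd => xxxSddd => xxxxSdddd => xxxxdddd
Steps: 5


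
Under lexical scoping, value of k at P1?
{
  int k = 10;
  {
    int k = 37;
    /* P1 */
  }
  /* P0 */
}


k declared in the same block as P1
k = 37


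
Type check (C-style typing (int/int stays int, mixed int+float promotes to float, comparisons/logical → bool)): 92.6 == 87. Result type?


Operand types: float == int
Rule: comparison yields bool
Result type: bool


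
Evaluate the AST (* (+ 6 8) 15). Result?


Evaluate inner: (+ 6 8) = 14
Evaluate root: (* 14 15) = 210
Result: 210


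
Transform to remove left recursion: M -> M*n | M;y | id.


Left-recursive alternatives: M*n, M;y; non-recursive: id
Introduce M': M -> idM', M' -> *nM' | ;yM' | ε


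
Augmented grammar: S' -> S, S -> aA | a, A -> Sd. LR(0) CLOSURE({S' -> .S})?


Start: S' -> .S
For each item with dot before a nonterminal B, add B -> .γ for every B-production
Closure: [S' -> .S, S -> .aA, S -> .a]


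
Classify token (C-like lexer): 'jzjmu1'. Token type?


Pattern: letter/underscore followed by alphanumerics, not a keyword
Type: IDENTIFIER


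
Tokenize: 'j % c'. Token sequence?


Scan left to right, longest-match per lexeme
Tokens: ID(j), OP(%), ID(c)


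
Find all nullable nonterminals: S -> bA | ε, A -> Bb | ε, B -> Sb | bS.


A nonterminal is nullable iff some alternative derives ε (directly, or every symbol in it is nullable)
Nullable: {A, S}


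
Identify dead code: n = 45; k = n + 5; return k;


n is read by k's definition; k is returned
No dead code


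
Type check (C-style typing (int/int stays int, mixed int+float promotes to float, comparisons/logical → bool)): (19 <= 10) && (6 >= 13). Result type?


Operand types: bool && bool
Rule: logical operators take bool operands and yield bool
Result type: bool


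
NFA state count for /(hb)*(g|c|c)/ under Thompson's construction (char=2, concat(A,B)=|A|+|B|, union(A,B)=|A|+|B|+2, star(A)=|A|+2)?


Syntax tree has 5 char leaf(s), 2 union(s), 1 star(s)
chars contribute 5×2 = 10; each union adds +2; each star adds +2
Total: 10 + 4 + 2 = 16 states


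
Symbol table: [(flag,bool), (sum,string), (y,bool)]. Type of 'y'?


Lookup 'y' → type bool


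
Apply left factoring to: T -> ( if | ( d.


Common prefix: '('
Factored: T -> ( T', T' -> if | d


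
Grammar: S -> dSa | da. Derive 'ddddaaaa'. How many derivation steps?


Derivation: S => dSa => ddSaa => dddSaaa => ddddaaaa
Steps: 4


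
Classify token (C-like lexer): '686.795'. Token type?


Pattern: digits with a decimal point
Type: FLOAT_LITERAL


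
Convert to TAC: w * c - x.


Break into single-operator statements:
t1 = w * c
t2 = t1 - x


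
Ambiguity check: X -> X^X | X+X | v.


'v^v+v' has two parse trees (no precedence encoded between ^ and +)
Ambiguous


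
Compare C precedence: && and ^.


'^' is bitwise XOR (level 4); '&&' is logical AND (level 2)
Higher level binds tighter
'^' has higher precedence than '&&'


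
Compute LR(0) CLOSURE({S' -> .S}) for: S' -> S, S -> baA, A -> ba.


Start: S' -> .S
For each item with dot before a nonterminal B, add B -> .γ for every B-production
Closure: [S' -> .S, S -> .baA]


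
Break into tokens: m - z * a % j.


Scan left to right, longest-match per lexeme
Tokens: ID(m), OP(-), ID(z), OP(*), ID(a), OP(%), ID(j)


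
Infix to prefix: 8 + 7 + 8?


left-to-right (same/higher precedence on left): tree is (+ (+ 8 7) 8)
Prefix: + + 8 7 8


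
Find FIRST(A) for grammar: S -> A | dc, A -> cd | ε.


Per alternative of A: FIRST(cd) = {c}; FIRST(ε) = {ε}
FIRST(A) = {c, ε}


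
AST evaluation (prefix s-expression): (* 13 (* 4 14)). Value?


Evaluate inner: (* 4 14) = 56
Evaluate root: (* 13 56) = 728
Result: 728


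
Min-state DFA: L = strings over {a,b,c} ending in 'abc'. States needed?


Track the longest suffix of input matching a prefix of 'abc': 4 classes (prefixes of length 0..3)
Minimal DFA: 4 states


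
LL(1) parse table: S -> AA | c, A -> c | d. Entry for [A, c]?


For [A, c]: 'c' ∈ FIRST(c)
Entry: A -> c


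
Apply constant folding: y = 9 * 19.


9 * 19 = 171 at compile time
Optimized: y = 171


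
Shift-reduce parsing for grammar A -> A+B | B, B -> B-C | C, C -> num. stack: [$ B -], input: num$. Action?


no handle; shift 'num'
Action: shift


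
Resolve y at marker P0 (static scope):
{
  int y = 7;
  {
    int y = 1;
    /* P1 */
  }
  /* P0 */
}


y declared in the same block as P0
y = 7


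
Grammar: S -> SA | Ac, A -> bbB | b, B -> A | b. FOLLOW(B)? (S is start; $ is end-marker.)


$ ∈ FOLLOW(S). For each A -> αBβ: add FIRST(β)\{ε} to FOLLOW(B); if β nullable, add FOLLOW(A).
FOLLOW(B) = {$, b, c}


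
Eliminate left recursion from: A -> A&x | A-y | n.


Left-recursive alternatives: A&x, A-y; non-recursive: n
Introduce A': A -> nA', A' -> &xA' | -yA' | ε


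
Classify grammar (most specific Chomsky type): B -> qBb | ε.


Single nonterminal LHS, but q^n b^n is not regular
Classification: Type 2 (Context-Free)


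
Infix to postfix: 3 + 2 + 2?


Left to right (same or higher precedence on left)
Postfix: 3 2 + 2 +


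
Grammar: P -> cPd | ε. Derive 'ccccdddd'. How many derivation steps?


Derivation: P => cPd => ccPdd => cccPddd => ccccPdddd => ccccdddd
Steps: 5


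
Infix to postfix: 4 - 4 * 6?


* has higher precedence, evaluate 4*6 first
Postfix: 4 4 6 * -


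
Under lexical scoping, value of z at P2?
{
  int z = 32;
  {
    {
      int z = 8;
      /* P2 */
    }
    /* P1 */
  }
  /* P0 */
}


z declared in the same block as P2
z = 8


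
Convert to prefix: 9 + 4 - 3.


left-to-right (same/higher precedence on left): tree is (- (+ 9 4) 3)
Prefix: - + 9 4 3


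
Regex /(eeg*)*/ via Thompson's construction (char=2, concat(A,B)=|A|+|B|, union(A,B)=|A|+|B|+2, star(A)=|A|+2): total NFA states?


Syntax tree has 3 char leaf(s), 0 union(s), 2 star(s)
chars contribute 3×2 = 6; each union adds +2; each star adds +2
Total: 6 + 0 + 4 = 10 states


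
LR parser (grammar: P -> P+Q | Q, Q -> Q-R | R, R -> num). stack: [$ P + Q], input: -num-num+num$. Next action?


'-' can extend Q; shift to build Q -> Q-R
Action: shift


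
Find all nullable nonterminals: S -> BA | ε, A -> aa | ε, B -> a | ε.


A nonterminal is nullable iff some alternative derives ε (directly, or every symbol in it is nullable)
Nullable: {A, B, S}


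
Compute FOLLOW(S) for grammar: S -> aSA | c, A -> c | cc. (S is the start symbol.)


$ ∈ FOLLOW(S). For each A -> αBβ: add FIRST(β)\{ε} to FOLLOW(B); if β nullable, add FOLLOW(A).
FOLLOW(S) = {$, c}


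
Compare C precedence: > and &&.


'>' is relational (level 7); '&&' is logical AND (level 2)
Higher level binds tighter
'>' has higher precedence than '&&'


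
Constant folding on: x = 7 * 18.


7 * 18 = 126 at compile time
Optimized: x = 126


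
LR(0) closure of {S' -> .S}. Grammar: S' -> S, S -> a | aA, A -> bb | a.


Start: S' -> .S
For each item with dot before a nonterminal B, add B -> .γ for every B-production
Closure: [S' -> .S, S -> .a, S -> .aA]


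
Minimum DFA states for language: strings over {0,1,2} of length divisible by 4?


Track length mod 4: states 0..3, accept at 0
Minimal DFA: 4 states


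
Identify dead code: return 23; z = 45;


statement follows a return and is unreachable
Dead: 'z = 45'


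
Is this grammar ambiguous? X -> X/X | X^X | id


'id/id^id' has two parse trees (no precedence encoded between / and ^)
Ambiguous


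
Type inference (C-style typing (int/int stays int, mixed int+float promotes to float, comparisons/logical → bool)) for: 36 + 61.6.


Operand types: int + float
Rule: mixed int/float promotes to float; int/int stays int
Result type: float


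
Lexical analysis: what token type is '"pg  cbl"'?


Pattern: double-quoted sequence
Type: STRING_LITERAL


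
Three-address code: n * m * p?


Break into single-operator statements:
t1 = n * m
t2 = t1 * p


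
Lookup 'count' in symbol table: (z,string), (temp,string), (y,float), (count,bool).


Lookup 'count' → type bool


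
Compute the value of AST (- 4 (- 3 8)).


Evaluate inner: (- 3 8) = -5
Evaluate root: (- 4 -5) = 9
Result: 9


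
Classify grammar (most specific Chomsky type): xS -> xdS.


LHS has context (more than one symbol) and |LHS| ≤ |RHS|
Classification: Type 1 (Context-Sensitive)


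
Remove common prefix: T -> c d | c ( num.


Common prefix: 'c'
Factored: T -> c T', T' -> d | ( num


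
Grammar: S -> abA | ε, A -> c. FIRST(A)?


Per alternative of A: FIRST(c) = {c}
FIRST(A) = {c}


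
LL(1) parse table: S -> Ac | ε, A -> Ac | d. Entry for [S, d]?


For [S, d]: 'd' ∈ FIRST(Ac)
Entry: S -> Ac


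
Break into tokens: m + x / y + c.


Scan left to right, longest-match per lexeme
Tokens: ID(m), OP(+), ID(x), OP(/), ID(y), OP(+), ID(c)


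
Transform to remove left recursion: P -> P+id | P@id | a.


Left-recursive alternatives: P+id, P@id; non-recursive: a
Introduce P': P -> aP', P' -> +idP' | @idP' | ε


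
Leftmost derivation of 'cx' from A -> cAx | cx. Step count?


Derivation: A => cx
Steps: 1


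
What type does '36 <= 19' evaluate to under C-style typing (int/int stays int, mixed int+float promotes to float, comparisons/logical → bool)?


Operand types: int <= int
Rule: comparison yields bool
Result type: bool


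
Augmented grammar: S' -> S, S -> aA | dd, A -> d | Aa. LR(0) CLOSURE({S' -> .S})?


Start: S' -> .S
For each item with dot before a nonterminal B, add B -> .γ for every B-production
Closure: [S' -> .S, S -> .aA, S -> .dd]


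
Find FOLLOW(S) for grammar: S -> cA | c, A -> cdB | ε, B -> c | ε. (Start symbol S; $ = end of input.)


$ ∈ FOLLOW(S). For each A -> αBβ: add FIRST(β)\{ε} to FOLLOW(B); if β nullable, add FOLLOW(A).
FOLLOW(S) = {$}


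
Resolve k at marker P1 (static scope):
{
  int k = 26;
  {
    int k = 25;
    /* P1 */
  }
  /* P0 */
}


k declared in the same block as P1
k = 25


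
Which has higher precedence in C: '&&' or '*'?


'*' is multiplicative (level 10); '&&' is logical AND (level 2)
Higher level binds tighter
'*' has higher precedence than '&&'


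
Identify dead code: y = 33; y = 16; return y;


first assignment to y is overwritten before any read
Dead: 'y = 33'


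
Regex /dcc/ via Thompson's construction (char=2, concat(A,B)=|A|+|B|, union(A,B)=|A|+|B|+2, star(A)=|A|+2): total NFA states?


Syntax tree has 3 char leaf(s), 0 union(s), 0 star(s)
chars contribute 3×2 = 6; each union adds +2; each star adds +2
Total: 6 + 0 + 0 = 6 states


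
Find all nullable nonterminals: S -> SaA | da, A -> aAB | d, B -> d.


A nonterminal is nullable iff some alternative derives ε (directly, or every symbol in it is nullable)
Nullable: {}


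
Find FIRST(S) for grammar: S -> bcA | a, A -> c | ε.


Per alternative of S: FIRST(bcA) = {b}; FIRST(a) = {a}
FIRST(S) = {a, b}


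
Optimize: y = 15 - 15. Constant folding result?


15 - 15 = 0 at compile time
Optimized: y = 0


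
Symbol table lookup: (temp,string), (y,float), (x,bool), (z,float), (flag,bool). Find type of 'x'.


Lookup 'x' → type bool


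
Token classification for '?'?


Pattern: operator symbol
Type: OPERATOR


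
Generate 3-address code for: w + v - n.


Break into single-operator statements:
t1 = w + v
t2 = t1 - n


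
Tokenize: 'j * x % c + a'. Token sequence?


Scan left to right, longest-match per lexeme
Tokens: ID(j), OP(*), ID(x), OP(%), ID(c), OP(+), ID(a)


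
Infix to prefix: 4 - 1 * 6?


'*' binds tighter: tree is (- 4 (* 1 6))
Prefix: - 4 * 1 6


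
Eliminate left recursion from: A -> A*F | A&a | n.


Left-recursive alternatives: A*F, A&a; non-recursive: n
Introduce A': A -> nA', A' -> *FA' | &aA' | ε


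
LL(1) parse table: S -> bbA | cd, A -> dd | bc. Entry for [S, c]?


For [S, c]: 'c' ∈ FIRST(cd)
Entry: S -> cd


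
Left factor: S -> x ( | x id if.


Common prefix: 'x'
Factored: S -> x S', S' -> ( | id if


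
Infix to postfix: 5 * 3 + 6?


Left to right (same or higher precedence on left)
Postfix: 5 3 * 6 +


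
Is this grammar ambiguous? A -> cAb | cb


balanced c^n…b^n: each string has a unique parse
Unambiguous


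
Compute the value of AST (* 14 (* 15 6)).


Evaluate inner: (* 15 6) = 90
Evaluate root: (* 14 90) = 1260
Result: 1260


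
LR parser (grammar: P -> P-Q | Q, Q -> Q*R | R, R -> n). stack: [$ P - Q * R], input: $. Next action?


handle 'Q*R' on top
Action: reduce (Q -> Q*R)


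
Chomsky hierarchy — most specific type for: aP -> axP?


LHS has context (more than one symbol) and |LHS| ≤ |RHS|
Classification: Type 1 (Context-Sensitive)


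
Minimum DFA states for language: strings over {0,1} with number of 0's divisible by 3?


Track (count of 0) mod 3: states 0..2, accept at 0
Minimal DFA: 3 states


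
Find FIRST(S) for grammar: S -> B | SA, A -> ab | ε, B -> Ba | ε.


Per alternative of S: FIRST(B) = {a, ε}; FIRST(SA) = {a, ε}
FIRST(S) = {a, ε}


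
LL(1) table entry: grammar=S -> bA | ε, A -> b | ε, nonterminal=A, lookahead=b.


For [A, b]: 'b' ∈ FIRST(b)
Entry: A -> b


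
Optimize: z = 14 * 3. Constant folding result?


14 * 3 = 42 at compile time
Optimized: z = 42


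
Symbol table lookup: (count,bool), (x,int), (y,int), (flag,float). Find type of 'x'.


Lookup 'x' → type int


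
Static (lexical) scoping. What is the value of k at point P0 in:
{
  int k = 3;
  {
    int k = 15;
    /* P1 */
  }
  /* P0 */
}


k declared in the same block as P0
k = 3


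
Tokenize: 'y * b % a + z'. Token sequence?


Scan left to right, longest-match per lexeme
Tokens: ID(y), OP(*), ID(b), OP(%), ID(a), OP(+), ID(z)


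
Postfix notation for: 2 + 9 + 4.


Left to right (same or higher precedence on left)
Postfix: 2 9 + 4 +


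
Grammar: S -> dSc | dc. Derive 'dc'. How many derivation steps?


Derivation: S => dc
Steps: 1


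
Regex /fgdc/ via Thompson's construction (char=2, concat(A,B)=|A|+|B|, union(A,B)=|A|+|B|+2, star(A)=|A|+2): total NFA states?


Syntax tree has 4 char leaf(s), 0 union(s), 0 star(s)
chars contribute 4×2 = 8; each union adds +2; each star adds +2
Total: 8 + 0 + 0 = 8 states


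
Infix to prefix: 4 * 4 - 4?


left-to-right (same/higher precedence on left): tree is (- (* 4 4) 4)
Prefix: - * 4 4 4


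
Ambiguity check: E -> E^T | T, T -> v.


precedence layered via separate nonterminal T: deterministic
Unambiguous


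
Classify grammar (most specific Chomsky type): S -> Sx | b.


Left-linear: every RHS is a terminal or one nonterminal followed by a terminal
Classification: Type 3 (Regular)


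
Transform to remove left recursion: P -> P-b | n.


Left-recursive alternatives: P-b; non-recursive: n
Introduce P': P -> nP', P' -> -bP' | ε


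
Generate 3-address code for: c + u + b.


Break into single-operator statements:
t1 = c + u
t2 = t1 + b


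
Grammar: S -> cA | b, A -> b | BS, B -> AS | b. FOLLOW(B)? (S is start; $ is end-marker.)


$ ∈ FOLLOW(S). For each A -> αBβ: add FIRST(β)\{ε} to FOLLOW(B); if β nullable, add FOLLOW(A).
FOLLOW(B) = {b, c}


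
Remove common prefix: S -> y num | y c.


Common prefix: 'y'
Factored: S -> y S', S' -> num | c


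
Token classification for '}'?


Pattern: delimiter/punctuation
Type: PUNCTUATION


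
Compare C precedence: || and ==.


'==' is equality (level 6); '||' is logical OR (level 1)
Higher level binds tighter
'==' has higher precedence than '||'


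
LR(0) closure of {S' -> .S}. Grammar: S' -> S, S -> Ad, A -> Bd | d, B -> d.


Start: S' -> .S
For each item with dot before a nonterminal B, add B -> .γ for every B-production
Closure: [S' -> .S, S -> .Ad, A -> .Bd, A -> .d, B -> .d]


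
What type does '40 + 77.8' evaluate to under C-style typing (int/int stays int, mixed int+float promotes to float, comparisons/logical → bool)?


Operand types: int + float
Rule: mixed int/float promotes to float; int/int stays int
Result type: float


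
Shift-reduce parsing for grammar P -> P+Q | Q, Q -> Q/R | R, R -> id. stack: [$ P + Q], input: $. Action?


handle 'P+Q' on top; lookahead ∈ FOLLOW(P) = {+, $}
Action: reduce (P -> P+Q)


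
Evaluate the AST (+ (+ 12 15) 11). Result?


Evaluate inner: (+ 12 15) = 27
Evaluate root: (+ 27 11) = 38
Result: 38


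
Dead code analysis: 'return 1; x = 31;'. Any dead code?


statement follows a return and is unreachable
Dead: 'x = 31'


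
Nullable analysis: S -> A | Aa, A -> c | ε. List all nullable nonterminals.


A nonterminal is nullable iff some alternative derives ε (directly, or every symbol in it is nullable)
Nullable: {A, S}


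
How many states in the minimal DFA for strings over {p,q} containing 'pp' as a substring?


KMP-style automaton: 2 progress states + 1 absorbing accept = 3
Minimal DFA: 3 states


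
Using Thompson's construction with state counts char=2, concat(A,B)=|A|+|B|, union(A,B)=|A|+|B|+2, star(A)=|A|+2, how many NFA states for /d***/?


Syntax tree has 1 char leaf(s), 0 union(s), 3 star(s)
chars contribute 1×2 = 2; each union adds +2; each star adds +2
Total: 2 + 0 + 6 = 8 states


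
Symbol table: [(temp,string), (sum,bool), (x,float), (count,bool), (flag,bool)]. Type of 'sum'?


Lookup 'sum' → type bool


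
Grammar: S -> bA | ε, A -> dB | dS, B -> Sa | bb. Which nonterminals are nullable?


A nonterminal is nullable iff some alternative derives ε (directly, or every symbol in it is nullable)
Nullable: {S}


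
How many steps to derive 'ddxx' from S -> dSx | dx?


Derivation: S => dSx => ddxx
Steps: 2


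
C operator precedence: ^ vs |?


'^' is bitwise XOR (level 4); '|' is bitwise OR (level 3)
Higher level binds tighter
'^' has higher precedence than '|'


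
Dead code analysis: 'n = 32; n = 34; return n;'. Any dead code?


first assignment to n is overwritten before any read
Dead: 'n = 32'


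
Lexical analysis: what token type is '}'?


Pattern: delimiter/punctuation
Type: PUNCTUATION


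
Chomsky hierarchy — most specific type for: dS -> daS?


LHS has context (more than one symbol) and |LHS| ≤ |RHS|
Classification: Type 1 (Context-Sensitive)


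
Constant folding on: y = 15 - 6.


15 - 6 = 9 at compile time
Optimized: y = 9


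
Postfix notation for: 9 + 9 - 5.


Left to right (same or higher precedence on left)
Postfix: 9 9 + 5 -


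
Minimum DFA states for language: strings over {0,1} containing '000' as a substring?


KMP-style automaton: 3 progress states + 1 absorbing accept = 4
Minimal DFA: 4 states


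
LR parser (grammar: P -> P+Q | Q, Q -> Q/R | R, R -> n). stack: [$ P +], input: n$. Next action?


no handle ('P+' is not any RHS); shift 'n'
Action: shift


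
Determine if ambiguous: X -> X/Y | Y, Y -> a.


precedence layered via separate nonterminal Y: deterministic
Unambiguous


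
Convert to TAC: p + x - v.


Break into single-operator statements:
t1 = p + x
t2 = t1 - v


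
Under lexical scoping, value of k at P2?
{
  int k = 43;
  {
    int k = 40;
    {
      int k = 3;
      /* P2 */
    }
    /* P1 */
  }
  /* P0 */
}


k declared in the same block as P2
k = 3


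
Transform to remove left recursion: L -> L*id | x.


Left-recursive alternatives: L*id; non-recursive: x
Introduce L': L -> xL', L' -> *idL' | ε


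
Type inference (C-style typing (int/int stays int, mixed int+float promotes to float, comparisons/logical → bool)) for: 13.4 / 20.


Operand types: float / int
Rule: mixed int/float promotes to float; int/int stays int
Result type: float


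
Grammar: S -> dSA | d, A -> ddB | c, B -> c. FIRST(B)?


Per alternative of B: FIRST(c) = {c}
FIRST(B) = {c}


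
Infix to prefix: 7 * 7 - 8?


left-to-right (same/higher precedence on left): tree is (- (* 7 7) 8)
Prefix: - * 7 7 8


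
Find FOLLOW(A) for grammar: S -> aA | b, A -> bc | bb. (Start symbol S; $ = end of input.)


$ ∈ FOLLOW(S). For each A -> αBβ: add FIRST(β)\{ε} to FOLLOW(B); if β nullable, add FOLLOW(A).
FOLLOW(A) = {$}


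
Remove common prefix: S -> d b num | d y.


Common prefix: 'd'
Factored: S -> d S', S' -> b num | y


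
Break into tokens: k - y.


Scan left to right, longest-match per lexeme
Tokens: ID(k), OP(-), ID(y)


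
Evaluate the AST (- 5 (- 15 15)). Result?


Evaluate inner: (- 15 15) = 0
Evaluate root: (- 5 0) = 5
Result: 5


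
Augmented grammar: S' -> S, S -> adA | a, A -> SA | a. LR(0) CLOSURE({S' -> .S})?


Start: S' -> .S
For each item with dot before a nonterminal B, add B -> .γ for every B-production
Closure: [S' -> .S, S -> .adA, S -> .a]


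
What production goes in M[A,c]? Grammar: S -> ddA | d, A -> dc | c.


For [A, c]: 'c' ∈ FIRST(c)
Entry: A -> c


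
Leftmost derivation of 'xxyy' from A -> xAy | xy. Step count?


Derivation: A => xAy => xxyy
Steps: 2


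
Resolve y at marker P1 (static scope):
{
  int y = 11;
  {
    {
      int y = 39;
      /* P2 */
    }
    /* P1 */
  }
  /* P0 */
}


P1's block does not declare y; resolves to the enclosing declaration at depth 0
y = 11


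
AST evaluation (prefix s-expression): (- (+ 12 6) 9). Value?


Evaluate inner: (+ 12 6) = 18
Evaluate root: (- 18 9) = 9
Result: 9


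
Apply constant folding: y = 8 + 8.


8 + 8 = 16 at compile time
Optimized: y = 16


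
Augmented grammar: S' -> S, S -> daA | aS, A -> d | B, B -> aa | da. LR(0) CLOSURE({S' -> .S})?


Start: S' -> .S
For each item with dot before a nonterminal B, add B -> .γ for every B-production
Closure: [S' -> .S, S -> .daA, S -> .aS]


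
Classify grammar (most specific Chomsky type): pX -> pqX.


LHS has context (more than one symbol) and |LHS| ≤ |RHS|
Classification: Type 1 (Context-Sensitive)


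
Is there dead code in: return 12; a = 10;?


statement follows a return and is unreachable
Dead: 'a = 10'


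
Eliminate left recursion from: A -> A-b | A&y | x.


Left-recursive alternatives: A-b, A&y; non-recursive: x
Introduce A': A -> xA', A' -> -bA' | &yA' | ε


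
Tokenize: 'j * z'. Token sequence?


Scan left to right, longest-match per lexeme
Tokens: ID(j), OP(*), ID(z)


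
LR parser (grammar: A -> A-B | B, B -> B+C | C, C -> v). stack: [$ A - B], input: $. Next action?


handle 'A-B' on top; lookahead ∈ FOLLOW(A) = {-, $}
Action: reduce (A -> A-B)


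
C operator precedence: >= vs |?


'>=' is relational (level 7); '|' is bitwise OR (level 3)
Higher level binds tighter
'>=' has higher precedence than '|'


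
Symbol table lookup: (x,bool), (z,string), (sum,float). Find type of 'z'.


Lookup 'z' → type string


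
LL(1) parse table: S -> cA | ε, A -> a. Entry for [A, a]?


For [A, a]: 'a' ∈ FIRST(a)
Entry: A -> a


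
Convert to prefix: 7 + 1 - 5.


left-to-right (same/higher precedence on left): tree is (- (+ 7 1) 5)
Prefix: - + 7 1 5


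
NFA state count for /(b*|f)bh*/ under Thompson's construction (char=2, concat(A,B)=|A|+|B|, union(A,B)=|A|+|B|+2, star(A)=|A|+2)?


Syntax tree has 4 char leaf(s), 1 union(s), 2 star(s)
chars contribute 4×2 = 8; each union adds +2; each star adds +2
Total: 8 + 2 + 4 = 14 states


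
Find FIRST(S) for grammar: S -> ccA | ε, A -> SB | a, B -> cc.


Per alternative of S: FIRST(ccA) = {c}; FIRST(ε) = {ε}
FIRST(S) = {c, ε}


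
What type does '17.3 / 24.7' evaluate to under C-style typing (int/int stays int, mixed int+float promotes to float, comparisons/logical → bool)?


Operand types: float / float
Rule: mixed int/float promotes to float; int/int stays int
Result type: float


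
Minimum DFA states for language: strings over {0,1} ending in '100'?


Track the longest suffix of input matching a prefix of '100': 4 classes (prefixes of length 0..3)
Minimal DFA: 4 states


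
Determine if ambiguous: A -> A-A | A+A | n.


'n-n+n' has two parse trees (no precedence encoded between - and +)
Ambiguous


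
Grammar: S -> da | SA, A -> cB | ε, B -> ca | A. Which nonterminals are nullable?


A nonterminal is nullable iff some alternative derives ε (directly, or every symbol in it is nullable)
Nullable: {A, B}


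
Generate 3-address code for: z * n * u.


Break into single-operator statements:
t1 = z * n
t2 = t1 * u


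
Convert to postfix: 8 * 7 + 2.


Left to right (same or higher precedence on left)
Postfix: 8 7 * 2 +


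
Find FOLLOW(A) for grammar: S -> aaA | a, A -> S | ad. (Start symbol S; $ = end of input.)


$ ∈ FOLLOW(S). For each A -> αBβ: add FIRST(β)\{ε} to FOLLOW(B); if β nullable, add FOLLOW(A).
FOLLOW(A) = {$}


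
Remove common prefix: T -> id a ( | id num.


Common prefix: 'id'
Factored: T -> id T', T' -> a ( | num


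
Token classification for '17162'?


Pattern: digits only
Type: INTEGER_LITERAL


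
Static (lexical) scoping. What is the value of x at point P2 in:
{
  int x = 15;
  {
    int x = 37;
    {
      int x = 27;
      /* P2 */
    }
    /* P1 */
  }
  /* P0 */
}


x declared in the same block as P2
x = 27


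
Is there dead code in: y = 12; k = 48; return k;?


y is assigned but never read
Dead: 'y = 12'


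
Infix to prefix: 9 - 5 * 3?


'*' binds tighter: tree is (- 9 (* 5 3))
Prefix: - 9 * 5 3


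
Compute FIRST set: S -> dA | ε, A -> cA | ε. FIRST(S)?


Per alternative of S: FIRST(dA) = {d}; FIRST(ε) = {ε}
FIRST(S) = {d, ε}


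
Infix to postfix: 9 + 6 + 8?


Left to right (same or higher precedence on left)
Postfix: 9 6 + 8 +


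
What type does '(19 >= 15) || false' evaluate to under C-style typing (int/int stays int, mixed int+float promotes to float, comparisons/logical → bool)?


Operand types: bool || bool
Rule: logical operators take bool operands and yield bool
Result type: bool


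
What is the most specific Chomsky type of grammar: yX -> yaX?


LHS has context (more than one symbol) and |LHS| ≤ |RHS|
Classification: Type 1 (Context-Sensitive)


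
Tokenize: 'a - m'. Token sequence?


Scan left to right, longest-match per lexeme
Tokens: ID(a), OP(-), ID(m)


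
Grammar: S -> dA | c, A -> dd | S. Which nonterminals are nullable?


A nonterminal is nullable iff some alternative derives ε (directly, or every symbol in it is nullable)
Nullable: {}


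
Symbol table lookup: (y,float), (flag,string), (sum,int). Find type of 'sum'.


Lookup 'sum' → type int


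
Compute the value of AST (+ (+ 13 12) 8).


Evaluate inner: (+ 13 12) = 25
Evaluate root: (+ 25 8) = 33
Result: 33


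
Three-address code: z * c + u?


Break into single-operator statements:
t1 = z * c
t2 = t1 + u


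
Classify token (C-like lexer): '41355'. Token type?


Pattern: digits only
Type: INTEGER_LITERAL


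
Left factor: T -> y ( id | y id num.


Common prefix: 'y'
Factored: T -> y T', T' -> ( id | id num


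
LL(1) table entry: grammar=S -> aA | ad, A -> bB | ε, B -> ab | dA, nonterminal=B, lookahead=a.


For [B, a]: 'a' ∈ FIRST(ab)
Entry: B -> ab


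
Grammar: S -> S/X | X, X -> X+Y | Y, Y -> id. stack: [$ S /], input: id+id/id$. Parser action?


no handle ('S/' is not any RHS); shift 'id'
Action: shift


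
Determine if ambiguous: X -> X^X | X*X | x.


'x^x*x' has two parse trees (no precedence encoded between ^ and *)
Ambiguous


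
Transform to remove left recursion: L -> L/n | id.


Left-recursive alternatives: L/n; non-recursive: id
Introduce L': L -> idL', L' -> /nL' | ε


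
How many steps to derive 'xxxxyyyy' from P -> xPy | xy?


Derivation: P => xPy => xxPyy => xxxPyyy => xxxxyyyy
Steps: 4


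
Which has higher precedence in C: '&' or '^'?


'&' is bitwise AND (level 5); '^' is bitwise XOR (level 4)
Higher level binds tighter
'&' has higher precedence than '^'


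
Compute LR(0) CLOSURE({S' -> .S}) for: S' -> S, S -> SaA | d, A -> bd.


Start: S' -> .S
For each item with dot before a nonterminal B, add B -> .γ for every B-production
Closure: [S' -> .S, S -> .SaA, S -> .d]


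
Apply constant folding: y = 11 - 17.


11 - 17 = -6 at compile time
Optimized: y = -6


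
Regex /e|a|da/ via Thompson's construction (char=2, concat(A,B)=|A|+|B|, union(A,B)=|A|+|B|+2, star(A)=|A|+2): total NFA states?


Syntax tree has 4 char leaf(s), 2 union(s), 0 star(s)
chars contribute 4×2 = 8; each union adds +2; each star adds +2
Total: 8 + 4 + 0 = 12 states


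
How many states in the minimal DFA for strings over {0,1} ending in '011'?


Track the longest suffix of input matching a prefix of '011': 4 classes (prefixes of length 0..3)
Minimal DFA: 4 states


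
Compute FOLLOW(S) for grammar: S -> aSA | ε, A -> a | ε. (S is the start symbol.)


$ ∈ FOLLOW(S). For each A -> αBβ: add FIRST(β)\{ε} to FOLLOW(B); if β nullable, add FOLLOW(A).
FOLLOW(S) = {$, a}


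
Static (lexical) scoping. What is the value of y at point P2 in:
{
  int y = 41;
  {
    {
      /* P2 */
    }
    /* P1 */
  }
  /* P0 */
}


P2's block does not declare y; resolves to the enclosing declaration at depth 0
y = 41


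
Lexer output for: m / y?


Scan left to right, longest-match per lexeme
Tokens: ID(m), OP(/), ID(y)


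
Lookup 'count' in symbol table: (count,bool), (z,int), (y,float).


Lookup 'count' → type bool


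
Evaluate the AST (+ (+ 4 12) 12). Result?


Evaluate inner: (+ 4 12) = 16
Evaluate root: (+ 16 12) = 28
Result: 28


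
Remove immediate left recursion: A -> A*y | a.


Left-recursive alternatives: A*y; non-recursive: a
Introduce A': A -> aA', A' -> *yA' | ε


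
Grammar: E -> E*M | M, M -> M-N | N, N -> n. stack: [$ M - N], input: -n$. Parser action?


handle 'M-N' on top
Action: reduce (M -> M-N)


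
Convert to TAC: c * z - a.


Break into single-operator statements:
t1 = c * z
t2 = t1 - a


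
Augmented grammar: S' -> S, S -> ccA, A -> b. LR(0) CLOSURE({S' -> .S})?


Start: S' -> .S
For each item with dot before a nonterminal B, add B -> .γ for every B-production
Closure: [S' -> .S, S -> .ccA]


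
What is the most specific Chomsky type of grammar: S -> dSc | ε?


Single nonterminal LHS, but d^n c^n is not regular
Classification: Type 2 (Context-Free)


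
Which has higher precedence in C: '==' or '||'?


'==' is equality (level 6); '||' is logical OR (level 1)
Higher level binds tighter
'==' has higher precedence than '||'


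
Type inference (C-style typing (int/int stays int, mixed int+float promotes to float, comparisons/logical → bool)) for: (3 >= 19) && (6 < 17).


Operand types: bool && bool
Rule: logical operators take bool operands and yield bool
Result type: bool


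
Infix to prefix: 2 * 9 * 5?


left-to-right (same/higher precedence on left): tree is (* (* 2 9) 5)
Prefix: * * 2 9 5


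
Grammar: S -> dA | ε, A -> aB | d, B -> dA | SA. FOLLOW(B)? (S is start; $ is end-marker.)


$ ∈ FOLLOW(S). For each A -> αBβ: add FIRST(β)\{ε} to FOLLOW(B); if β nullable, add FOLLOW(A).
FOLLOW(B) = {$, a, d}


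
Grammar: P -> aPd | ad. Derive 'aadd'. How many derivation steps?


Derivation: P => aPd => aadd
Steps: 2


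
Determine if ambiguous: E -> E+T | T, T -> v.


precedence layered via separate nonterminal T: deterministic
Unambiguous


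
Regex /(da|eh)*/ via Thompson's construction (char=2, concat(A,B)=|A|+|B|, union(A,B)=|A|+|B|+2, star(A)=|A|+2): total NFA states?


Syntax tree has 4 char leaf(s), 1 union(s), 1 star(s)
chars contribute 4×2 = 8; each union adds +2; each star adds +2
Total: 8 + 2 + 2 = 12 states


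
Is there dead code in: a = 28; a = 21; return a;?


first assignment to a is overwritten before any read
Dead: 'a = 28'


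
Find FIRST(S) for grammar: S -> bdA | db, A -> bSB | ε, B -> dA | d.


Per alternative of S: FIRST(bdA) = {b}; FIRST(db) = {d}
FIRST(S) = {b, d}


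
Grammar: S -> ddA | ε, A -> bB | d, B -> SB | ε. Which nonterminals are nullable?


A nonterminal is nullable iff some alternative derives ε (directly, or every symbol in it is nullable)
Nullable: {B, S}


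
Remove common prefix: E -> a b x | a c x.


Common prefix: 'a'
Factored: E -> a E', E' -> b x | c x


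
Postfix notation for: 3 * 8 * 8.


Left to right (same or higher precedence on left)
Postfix: 3 8 * 8 *


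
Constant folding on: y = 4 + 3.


4 + 3 = 7 at compile time
Optimized: y = 7


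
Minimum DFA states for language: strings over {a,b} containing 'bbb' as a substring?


KMP-style automaton: 3 progress states + 1 absorbing accept = 4
Minimal DFA: 4 states


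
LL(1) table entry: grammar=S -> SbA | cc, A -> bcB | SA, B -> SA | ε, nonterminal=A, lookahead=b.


For [A, b]: 'b' ∈ FIRST(bcB)
Entry: A -> bcB


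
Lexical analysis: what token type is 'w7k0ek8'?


Pattern: letter/underscore followed by alphanumerics, not a keyword
Type: IDENTIFIER


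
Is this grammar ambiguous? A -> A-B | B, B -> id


precedence layered via separate nonterminal B: deterministic
Unambiguous


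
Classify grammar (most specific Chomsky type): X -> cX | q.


Right-linear: every RHS is a terminal or a terminal followed by one nonterminal
Classification: Type 3 (Regular)


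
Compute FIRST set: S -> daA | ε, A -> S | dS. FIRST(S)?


Per alternative of S: FIRST(daA) = {d}; FIRST(ε) = {ε}
FIRST(S) = {d, ε}


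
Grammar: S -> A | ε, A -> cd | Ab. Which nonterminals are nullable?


A nonterminal is nullable iff some alternative derives ε (directly, or every symbol in it is nullable)
Nullable: {S}


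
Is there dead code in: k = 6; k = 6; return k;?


first assignment to k is overwritten before any read
Dead: 'k = 6'


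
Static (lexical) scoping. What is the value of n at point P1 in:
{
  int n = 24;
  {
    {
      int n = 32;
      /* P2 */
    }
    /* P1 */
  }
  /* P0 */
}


P1's block does not declare n; resolves to the enclosing declaration at depth 0
n = 24


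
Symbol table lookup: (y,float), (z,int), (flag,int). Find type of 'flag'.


Lookup 'flag' → type int


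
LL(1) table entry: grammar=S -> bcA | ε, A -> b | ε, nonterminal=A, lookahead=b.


For [A, b]: 'b' ∈ FIRST(b)
Entry: A -> b


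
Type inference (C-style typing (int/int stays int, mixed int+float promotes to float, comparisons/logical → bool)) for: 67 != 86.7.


Operand types: int != float
Rule: comparison yields bool
Result type: bool
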